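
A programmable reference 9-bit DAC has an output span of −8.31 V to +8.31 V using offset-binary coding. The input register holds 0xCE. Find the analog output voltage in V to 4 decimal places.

-1.6230 V

LSB = 16.62 V / 2^9 = 32.461 mV.
Code 0xCE = 206 decimal.
V_out = (−8.31) + 206 × 0.0324609 V = -1.62305 V.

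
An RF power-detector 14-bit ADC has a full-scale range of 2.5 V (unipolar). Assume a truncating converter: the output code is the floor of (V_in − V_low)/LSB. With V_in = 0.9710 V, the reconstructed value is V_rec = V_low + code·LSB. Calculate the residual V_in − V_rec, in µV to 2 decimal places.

83.25 µV

Step size: 2.5 V ÷ 2^14 = 152.59 µV.
Scaled input = 6363.5456 LSBs, so code = 6363.
Reconstructed: 0.97091675 V.
Error = 0.9710 − 0.97091675 = 8.3252e-05 V = 83.25 µV.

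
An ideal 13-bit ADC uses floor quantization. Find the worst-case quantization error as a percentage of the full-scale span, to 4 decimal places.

0.0122 %

Truncating → worst-case error = 1 LSB = V_FS/2^13, so 100/8192 = 0.012207 % of full scale.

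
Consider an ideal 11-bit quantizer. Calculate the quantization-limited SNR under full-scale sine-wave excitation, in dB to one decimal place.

SNR ≈ 6.02·N + 1.76 dB = 6.02·11 + 1.76 = 67.98 dB.

68.0 dB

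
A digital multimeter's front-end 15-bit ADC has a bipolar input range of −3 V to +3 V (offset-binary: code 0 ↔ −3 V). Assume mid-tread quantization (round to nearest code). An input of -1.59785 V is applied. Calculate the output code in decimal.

code 7658

LSB = 6 V / 32768 = 183.11 µV.
(-1.59785 − (−3)) / 0.000183105 = 7657.609 LSBs.
round(7657.609) = 7658.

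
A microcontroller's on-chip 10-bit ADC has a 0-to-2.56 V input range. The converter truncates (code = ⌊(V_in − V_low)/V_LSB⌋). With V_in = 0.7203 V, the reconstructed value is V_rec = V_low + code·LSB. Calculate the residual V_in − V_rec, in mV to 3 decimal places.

0.300 mV

LSB = 2.56/2^10 = 2.500 mV.
(V_in − V_low)/LSB = (0.7203 − 0)/0.0025 = 288.1200 → code 288 (floor).
V_rec = 0 + 288·0.0025 = 0.72 V.
Error = 0.7203 − 0.72 = 0.0003 V = 0.300 mV.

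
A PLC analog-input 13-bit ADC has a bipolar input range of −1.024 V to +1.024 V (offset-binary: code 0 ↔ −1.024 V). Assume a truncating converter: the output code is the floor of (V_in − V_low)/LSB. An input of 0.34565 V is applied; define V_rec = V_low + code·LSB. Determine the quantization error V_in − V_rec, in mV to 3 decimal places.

One LSB is 2.048 V / 8192 = 250.00 µV.
(0.34565 − (−1.024))/0.00025 = 5478.6000; ⌊·⌋ gives code 5478.
V_rec = (−1.024) + 5478·0.00025 = 0.3455 V.
Difference: 0.00015 V → 0.150 mV.

0.150 mV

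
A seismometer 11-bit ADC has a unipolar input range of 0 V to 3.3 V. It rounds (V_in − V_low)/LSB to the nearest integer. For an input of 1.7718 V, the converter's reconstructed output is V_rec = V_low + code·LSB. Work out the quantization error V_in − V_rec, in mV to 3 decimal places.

-0.661 mV

LSB = 3.3/2^11 = 1.611 mV.
(V_in − V_low)/LSB = (1.7718 − 0)/0.00161133 = 1099.5898 → code 1100 (round).
Reconstructed: 1.7724609 V.
Difference: -0.000660937 V → -0.661 mV.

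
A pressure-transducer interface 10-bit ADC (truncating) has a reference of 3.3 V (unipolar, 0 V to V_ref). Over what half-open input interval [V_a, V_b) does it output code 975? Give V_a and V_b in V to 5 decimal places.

[3.14209 V, 3.14531 V)

LSB = 3.3/2^10 = 3.223 mV.
V_a = V_low + 975·LSB = 3.14209 V; V_b = V_low + 976·LSB = 3.14531 V.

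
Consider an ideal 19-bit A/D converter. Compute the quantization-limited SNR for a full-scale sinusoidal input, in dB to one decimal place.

SNR ≈ 6.02·N + 1.76 dB = 6.02·19 + 1.76 = 116.14 dB.

116.1 dB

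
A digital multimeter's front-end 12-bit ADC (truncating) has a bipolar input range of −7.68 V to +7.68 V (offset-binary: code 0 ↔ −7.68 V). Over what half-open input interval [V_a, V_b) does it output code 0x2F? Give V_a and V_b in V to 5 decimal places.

LSB = 15.36/2^12 = 3.750 mV.
Code 0x2F = 47 decimal.
V_a = V_low + 47·LSB = -7.50375 V; V_b = V_low + 48·LSB = -7.5 V.

[-7.50375 V, -7.50000 V)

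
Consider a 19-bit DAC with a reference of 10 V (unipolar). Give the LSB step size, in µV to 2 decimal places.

Full-scale span = 10 V.
LSB = 10 / 2^19 = 10 / 524288 = 1.90735e-05 V = 19.07 µV.

19.07 µV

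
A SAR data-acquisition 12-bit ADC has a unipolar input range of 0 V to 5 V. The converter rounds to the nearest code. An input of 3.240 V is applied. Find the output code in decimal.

code 2654

Full-scale span = 5 V; LSB = 5/2^12 = 1.221 mV.
Input sits at 2654.208 steps above V_low.
round(2654.208) = 2654.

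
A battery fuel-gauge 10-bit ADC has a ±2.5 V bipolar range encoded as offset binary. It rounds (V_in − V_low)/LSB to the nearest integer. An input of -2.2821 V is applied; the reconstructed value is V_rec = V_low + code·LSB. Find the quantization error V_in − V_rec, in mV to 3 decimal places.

Step size: 5 V ÷ 2^10 = 4.883 mV.
(V_in − V_low)/LSB = (-2.2821 − (−2.5))/0.00488281 = 44.6259 → code 45 (round).
V_rec = (−2.5) + 45·0.00488281 = -2.2802734 V.
Difference: -0.00182656 V → -1.827 mV.

-1.827 mV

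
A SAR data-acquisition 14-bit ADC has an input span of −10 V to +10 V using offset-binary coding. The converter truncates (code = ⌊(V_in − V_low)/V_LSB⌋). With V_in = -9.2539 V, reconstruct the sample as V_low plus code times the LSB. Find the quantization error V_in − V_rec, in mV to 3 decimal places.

One LSB is 20 V / 16384 = 1.221 mV.
(V_in − V_low)/LSB = (-9.2539 − (−10))/0.0012207 = 611.2051 → code 611 (floor).
Code 611 maps back to (−10) + 611×0.0012207 V = -9.2541504 V.
Error = -9.2539 − (−9.2541504) = 0.000250391 V = 0.250 mV.

0.250 mV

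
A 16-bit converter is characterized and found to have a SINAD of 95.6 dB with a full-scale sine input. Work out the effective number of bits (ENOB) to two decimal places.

15.59 bits

ENOB = (SINAD − 1.76) / 6.02 = (95.6 − 1.76)/6.02 = 15.588.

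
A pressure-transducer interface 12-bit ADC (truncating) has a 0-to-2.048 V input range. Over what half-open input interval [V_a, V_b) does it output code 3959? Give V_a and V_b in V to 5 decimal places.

LSB = 2.048/2^12 = 0.500 mV.
V_a = V_low + 3959·LSB = 1.9795 V; V_b = V_low + 3960·LSB = 1.98 V.

[1.97950 V, 1.98000 V)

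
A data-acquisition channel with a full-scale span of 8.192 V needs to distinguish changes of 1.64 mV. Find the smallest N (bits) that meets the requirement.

13 bits

Number of steps required ≥ 8.192 V / 1.64 mV = 4995.12.
Need 2^N ≥ 4995.12; 2^12 = 4096, 2^13 = 8192.
Minimum N = 13.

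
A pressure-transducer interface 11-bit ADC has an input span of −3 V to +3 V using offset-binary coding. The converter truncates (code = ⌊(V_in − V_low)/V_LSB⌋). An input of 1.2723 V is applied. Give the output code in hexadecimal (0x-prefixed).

LSB = 6 V / 2048 = 2.930 mV.
(1.2723 − (−3)) / 0.00292969 = 1458.278 LSBs.
Floor → code 1458.
In hexadecimal (0x-prefixed): 0x5B2.

code 0x5B2 (decimal 1458)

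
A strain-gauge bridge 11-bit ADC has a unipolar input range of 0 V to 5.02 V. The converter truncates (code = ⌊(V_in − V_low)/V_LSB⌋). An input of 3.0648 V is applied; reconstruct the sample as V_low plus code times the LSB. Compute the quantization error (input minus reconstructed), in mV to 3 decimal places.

0.835 mV

LSB = 5.02/2^11 = 2.451 mV.
(V_in − V_low)/LSB = (3.0648 − 0)/0.00245117 = 1250.3407 → code 1250 (floor).
Reconstructed: 3.0639648 V.
Difference: 0.000835156 V → 0.835 mV.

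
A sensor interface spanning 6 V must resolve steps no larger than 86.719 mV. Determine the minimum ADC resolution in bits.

7 bits

Number of steps required ≥ 6 V / 86.719 mV = 69.19.
Need 2^N ≥ 69.19; 2^6 = 64, 2^7 = 128.
Minimum N = 7.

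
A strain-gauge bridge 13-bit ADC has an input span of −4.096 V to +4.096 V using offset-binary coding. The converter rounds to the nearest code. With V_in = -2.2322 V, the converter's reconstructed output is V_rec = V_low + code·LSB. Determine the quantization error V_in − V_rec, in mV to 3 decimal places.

LSB = 8.192/2^13 = 1.000 mV.
Scaled input = 1863.8000 LSBs, so code = 1864.
Code 1864 maps back to (−4.096) + 1864×0.001 V = -2.232 V.
V_in − V_rec = -0.0002 V = -0.200 mV.

-0.200 mV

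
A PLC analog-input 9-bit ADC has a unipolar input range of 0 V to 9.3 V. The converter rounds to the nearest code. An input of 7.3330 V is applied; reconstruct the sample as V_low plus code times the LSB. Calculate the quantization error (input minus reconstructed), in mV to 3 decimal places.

One LSB is 9.3 V / 512 = 18.164 mV.
(7.3330 − 0)/0.0181641 = 403.7092; round gives code 404.
Reconstructed: 7.3382812 V.
V_in − V_rec = -0.00528125 V = -5.281 mV.

-5.281 mV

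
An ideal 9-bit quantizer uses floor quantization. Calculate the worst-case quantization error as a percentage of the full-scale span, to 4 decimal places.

Truncating → worst-case error = 1 LSB = V_FS/2^9, so 100/512 = 0.195312 % of full scale.

0.1953 %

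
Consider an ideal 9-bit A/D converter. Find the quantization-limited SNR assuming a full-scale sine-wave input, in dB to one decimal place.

55.9 dB

SNR ≈ 6.02·N + 1.76 dB = 6.02·9 + 1.76 = 55.94 dB.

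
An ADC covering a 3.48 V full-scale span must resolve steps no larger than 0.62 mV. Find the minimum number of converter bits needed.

13 bits

Number of steps required ≥ 3.48 V / 0.62 mV = 5612.90.
Need 2^N ≥ 5612.90; 2^12 = 4096, 2^13 = 8192.
Minimum N = 13.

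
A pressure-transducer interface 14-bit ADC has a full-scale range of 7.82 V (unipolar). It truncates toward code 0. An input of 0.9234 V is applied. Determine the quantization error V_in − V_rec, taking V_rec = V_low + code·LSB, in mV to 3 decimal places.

One LSB is 7.82 V / 16384 = 477.29 µV.
(0.9234 − 0)/0.000477295 = 1934.6529; ⌊·⌋ gives code 1934.
Code 1934 maps back to 0 + 1934×0.000477295 V = 0.92308838 V.
V_in − V_rec = 0.000311621 V = 0.312 mV.

0.312 mV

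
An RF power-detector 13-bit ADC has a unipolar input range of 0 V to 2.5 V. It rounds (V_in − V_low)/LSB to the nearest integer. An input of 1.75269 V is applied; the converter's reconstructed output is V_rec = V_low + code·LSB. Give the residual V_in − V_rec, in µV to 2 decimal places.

Step size: 2.5 V ÷ 2^13 = 305.18 µV.
(1.75269 − 0)/0.000305176 = 5743.2146; round gives code 5743.
V_rec = 0 + 5743·0.000305176 = 1.7526245 V.
V_in − V_rec = 6.54883e-05 V = 65.49 µV.

65.49 µV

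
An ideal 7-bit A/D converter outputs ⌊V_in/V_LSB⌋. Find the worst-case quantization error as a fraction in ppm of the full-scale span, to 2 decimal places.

Truncating → worst-case error = 1 LSB = V_FS/2^7, so 1e+06/128 = 7812.5 ppm of full scale.

7812.50 ppm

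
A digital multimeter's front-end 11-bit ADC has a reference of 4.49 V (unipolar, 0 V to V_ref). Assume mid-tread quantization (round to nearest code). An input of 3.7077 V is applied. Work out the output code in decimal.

With 2048 levels over 4.49 V, one step is 2.192 mV.
Input sits at 1691.174 steps above V_low.
So the output code is 1691.

code 1691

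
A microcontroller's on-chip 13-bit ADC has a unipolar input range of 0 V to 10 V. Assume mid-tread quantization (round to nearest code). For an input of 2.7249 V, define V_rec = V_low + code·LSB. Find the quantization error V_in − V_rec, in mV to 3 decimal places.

One LSB is 10 V / 8192 = 1.221 mV.
(2.7249 − 0)/0.0012207 = 2232.2381; round gives code 2232.
V_rec = 0 + 2232·0.0012207 = 2.7246094 V.
Error = 2.7249 − 2.7246094 = 0.000290625 V = 0.291 mV.

0.291 mV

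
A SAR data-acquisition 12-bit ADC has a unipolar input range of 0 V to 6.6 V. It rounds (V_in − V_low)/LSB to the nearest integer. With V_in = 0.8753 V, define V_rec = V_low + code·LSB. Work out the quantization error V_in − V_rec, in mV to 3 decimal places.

LSB = 6.6/2^12 = 1.611 mV.
(V_in − V_low)/LSB = (0.8753 − 0)/0.00161133 = 543.2165 → code 543 (round).
Reconstructed: 0.87495117 V.
V_in − V_rec = 0.000348828 V = 0.349 mV.

0.349 mV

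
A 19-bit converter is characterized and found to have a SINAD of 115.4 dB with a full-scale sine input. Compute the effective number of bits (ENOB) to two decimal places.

18.88 bits

ENOB = (SINAD − 1.76) / 6.02 = (115.4 − 1.76)/6.02 = 18.877.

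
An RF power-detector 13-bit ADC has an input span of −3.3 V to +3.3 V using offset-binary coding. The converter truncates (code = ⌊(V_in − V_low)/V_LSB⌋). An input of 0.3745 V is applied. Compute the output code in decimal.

code 4560

LSB = 6.6 V / 8192 = 0.806 mV.
Input sits at 4560.834 steps above V_low.
Floor → code 4560.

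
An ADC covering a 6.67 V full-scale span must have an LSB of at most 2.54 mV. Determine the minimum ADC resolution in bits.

12 bits

Number of steps required ≥ 6.67 V / 2.54 mV = 2625.98.
Need 2^N ≥ 2625.98; 2^11 = 2048, 2^12 = 4096.
Minimum N = 12.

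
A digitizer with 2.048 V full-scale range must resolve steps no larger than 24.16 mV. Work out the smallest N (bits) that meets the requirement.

Number of steps required ≥ 2.048 V / 24.16 mV = 84.77.
Need 2^N ≥ 84.77; 2^6 = 64, 2^7 = 128.
Minimum N = 7.

7 bits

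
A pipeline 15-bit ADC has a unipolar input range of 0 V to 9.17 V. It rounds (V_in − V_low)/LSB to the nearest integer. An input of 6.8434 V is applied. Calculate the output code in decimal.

code 24454

Full-scale span = 9.17 V; LSB = 9.17/2^15 = 279.85 µV.
Input sits at 24454.147 steps above V_low.
round(24454.147) = 24454.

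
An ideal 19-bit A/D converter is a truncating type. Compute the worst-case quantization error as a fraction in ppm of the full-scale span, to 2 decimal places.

1.91 ppm

Truncating → worst-case error = 1 LSB = V_FS/2^19, so 1e+06/524288 = 1.90735 ppm of full scale.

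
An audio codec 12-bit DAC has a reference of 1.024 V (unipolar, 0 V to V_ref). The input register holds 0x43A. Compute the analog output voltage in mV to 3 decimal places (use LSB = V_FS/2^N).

270.500 mV

LSB = 1.024 V / 2^12 = 250.00 µV.
Code 0x43A = 1082 decimal.
V_out = 0 + 1082 × 0.00025 V = 0.2705 V.
= 270.500 mV.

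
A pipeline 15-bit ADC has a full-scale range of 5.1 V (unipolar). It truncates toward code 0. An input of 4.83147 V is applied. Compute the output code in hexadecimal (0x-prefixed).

LSB = 5.1 V / 32768 = 155.64 µV.
(4.83147 − 0) / 0.00015564 = 31042.668 LSBs.
⌊·⌋(31042.668) = 31042.
In hexadecimal (0x-prefixed): 0x7942.

code 0x7942 (decimal 31042)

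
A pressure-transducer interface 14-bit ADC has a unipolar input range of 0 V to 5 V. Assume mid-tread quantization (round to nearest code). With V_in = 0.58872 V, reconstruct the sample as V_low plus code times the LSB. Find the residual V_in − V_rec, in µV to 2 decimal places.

35.92 µV

LSB = 5/2^14 = 305.18 µV.
Scaled input = 1929.1177 LSBs, so code = 1929.
Code 1929 maps back to 0 + 1929×0.000305176 V = 0.58868408 V.
Difference: 3.5918e-05 V → 35.92 µV.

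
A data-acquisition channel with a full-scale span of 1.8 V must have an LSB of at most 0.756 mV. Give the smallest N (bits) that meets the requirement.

Number of steps required ≥ 1.8 V / 0.756 mV = 2380.95.
Need 2^N ≥ 2380.95; 2^11 = 2048, 2^12 = 4096.
Minimum N = 12.

12 bits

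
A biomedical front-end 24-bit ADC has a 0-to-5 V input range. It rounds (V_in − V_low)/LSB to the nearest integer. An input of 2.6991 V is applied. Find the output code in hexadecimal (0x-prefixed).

code 0x8A31A5 (decimal 9056677)

With 16777216 levels over 5 V, one step is 0.30 µV.
(V_in − V_low)/LSB = (2.6991 − 0) / 2.98023e-07 = 9056676.741.
So the output code is 9056677.
In hexadecimal (0x-prefixed): 0x8A31A5.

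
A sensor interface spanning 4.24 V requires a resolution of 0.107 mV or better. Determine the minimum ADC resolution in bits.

16 bits

Number of steps required ≥ 4.24 V / 0.107 mV = 39626.17.
Need 2^N ≥ 39626.17; 2^15 = 32768, 2^16 = 65536.
Minimum N = 16.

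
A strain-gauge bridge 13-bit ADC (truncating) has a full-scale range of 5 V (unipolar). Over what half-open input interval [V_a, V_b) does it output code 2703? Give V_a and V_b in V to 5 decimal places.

LSB = 5/2^13 = 0.610 mV.
V_a = V_low + 2703·LSB = 1.64978 V; V_b = V_low + 2704·LSB = 1.65039 V.

[1.64978 V, 1.65039 V)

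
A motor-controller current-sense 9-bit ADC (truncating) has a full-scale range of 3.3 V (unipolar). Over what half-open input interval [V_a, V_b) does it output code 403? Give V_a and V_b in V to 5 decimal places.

LSB = 3.3/2^9 = 6.445 mV.
V_a = V_low + 403·LSB = 2.59746 V; V_b = V_low + 404·LSB = 2.60391 V.

[2.59746 V, 2.60391 V)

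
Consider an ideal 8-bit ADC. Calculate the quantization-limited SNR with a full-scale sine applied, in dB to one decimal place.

SNR ≈ 6.02·N + 1.76 dB = 6.02·8 + 1.76 = 49.92 dB.

49.9 dB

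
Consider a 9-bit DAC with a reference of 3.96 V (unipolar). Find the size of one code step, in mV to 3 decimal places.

7.734 mV

Full-scale span = 3.96 V.
LSB = 3.96 / 2^9 = 3.96 / 512 = 0.00773437 V = 7.734 mV.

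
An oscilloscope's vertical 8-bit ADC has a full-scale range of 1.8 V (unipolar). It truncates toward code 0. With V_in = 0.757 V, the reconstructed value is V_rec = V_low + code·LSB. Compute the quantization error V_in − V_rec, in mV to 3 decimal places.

4.656 mV

LSB = 1.8/2^8 = 7.031 mV.
(0.757 − 0)/0.00703125 = 107.6622; ⌊·⌋ gives code 107.
V_rec = 0 + 107·0.00703125 = 0.75234375 V.
Difference: 0.00465625 V → 4.656 mV.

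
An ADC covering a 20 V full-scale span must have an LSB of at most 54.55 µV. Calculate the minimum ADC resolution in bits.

Number of steps required ≥ 20 V / 54.55 µV = 366636.11.
Need 2^N ≥ 366636.11; 2^18 = 262144, 2^19 = 524288.
Minimum N = 19.

19 bits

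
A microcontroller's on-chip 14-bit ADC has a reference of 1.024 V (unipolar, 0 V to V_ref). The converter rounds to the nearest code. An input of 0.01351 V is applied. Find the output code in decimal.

With 16384 levels over 1.024 V, one step is 62.50 µV.
(0.01351 − 0) / 6.25e-05 = 216.160 LSBs.
Round → code 216.

code 216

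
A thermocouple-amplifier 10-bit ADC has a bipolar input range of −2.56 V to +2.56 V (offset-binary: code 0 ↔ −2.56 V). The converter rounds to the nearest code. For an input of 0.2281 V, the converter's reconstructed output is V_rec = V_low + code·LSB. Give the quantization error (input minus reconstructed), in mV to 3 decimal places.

-1.900 mV

One LSB is 5.12 V / 1024 = 5.000 mV.
Scaled input = 557.6200 LSBs, so code = 558.
Reconstructed: 0.23 V.
V_in − V_rec = -0.0019 V = -1.900 mV.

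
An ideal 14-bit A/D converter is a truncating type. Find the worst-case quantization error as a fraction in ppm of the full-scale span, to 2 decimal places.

61.04 ppm

Truncating → worst-case error = 1 LSB = V_FS/2^14, so 1e+06/16384 = 61.0352 ppm of full scale.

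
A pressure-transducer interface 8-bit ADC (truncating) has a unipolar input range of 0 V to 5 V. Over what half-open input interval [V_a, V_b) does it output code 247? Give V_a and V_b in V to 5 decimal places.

[4.82422 V, 4.84375 V)

LSB = 5/2^8 = 19.531 mV.
V_a = V_low + 247·LSB = 4.82422 V; V_b = V_low + 248·LSB = 4.84375 V.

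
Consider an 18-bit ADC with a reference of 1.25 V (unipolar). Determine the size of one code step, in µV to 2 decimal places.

4.77 µV

Full-scale span = 1.25 V.
LSB = 1.25 / 2^18 = 1.25 / 262144 = 4.76837e-06 V = 4.77 µV.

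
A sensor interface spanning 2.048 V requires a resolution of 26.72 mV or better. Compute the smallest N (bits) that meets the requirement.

7 bits

Number of steps required ≥ 2.048 V / 26.72 mV = 76.65.
Need 2^N ≥ 76.65; 2^6 = 64, 2^7 = 128.
Minimum N = 7.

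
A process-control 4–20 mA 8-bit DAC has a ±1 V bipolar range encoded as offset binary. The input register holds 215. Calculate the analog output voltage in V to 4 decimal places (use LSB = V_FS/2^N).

LSB = 2 V / 2^8 = 7.812 mV.
V_out = (−1) + 215 × 0.0078125 V = 0.679688 V.

0.6797 V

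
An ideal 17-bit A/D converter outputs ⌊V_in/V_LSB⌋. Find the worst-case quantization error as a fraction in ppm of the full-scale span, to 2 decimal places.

7.63 ppm

Truncating → worst-case error = 1 LSB = V_FS/2^17, so 1e+06/131072 = 7.62939 ppm of full scale.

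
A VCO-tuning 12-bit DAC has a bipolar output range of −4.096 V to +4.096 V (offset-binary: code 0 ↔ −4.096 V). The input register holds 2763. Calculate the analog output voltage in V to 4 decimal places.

LSB = 8.192 V / 2^12 = 2.000 mV.
V_out = (−4.096) + 2763 × 0.002 V = 1.43 V.

1.4300 V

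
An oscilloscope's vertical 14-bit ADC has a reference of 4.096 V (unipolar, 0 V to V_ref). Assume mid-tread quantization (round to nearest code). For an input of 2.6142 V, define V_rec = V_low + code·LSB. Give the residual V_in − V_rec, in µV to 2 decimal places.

One LSB is 4.096 V / 16384 = 250.00 µV.
Scaled input = 10456.8000 LSBs, so code = 10457.
Code 10457 maps back to 0 + 10457×0.00025 V = 2.61425 V.
Error = 2.6142 − 2.61425 = -5e-05 V = -50.00 µV.

-50.00 µV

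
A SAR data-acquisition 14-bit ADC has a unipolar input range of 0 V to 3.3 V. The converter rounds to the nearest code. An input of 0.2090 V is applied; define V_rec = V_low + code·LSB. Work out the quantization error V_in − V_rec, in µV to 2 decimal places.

Step size: 3.3 V ÷ 2^14 = 201.42 µV.
Scaled input = 1037.6533 LSBs, so code = 1038.
Code 1038 maps back to 0 + 1038×0.000201416 V = 0.20906982 V.
Error = 0.2090 − 0.20906982 = -6.98242e-05 V = -69.82 µV.

-69.82 µV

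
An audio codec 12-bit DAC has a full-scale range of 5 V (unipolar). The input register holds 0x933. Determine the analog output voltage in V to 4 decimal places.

2.8748 V

LSB = 5 V / 2^12 = 1.221 mV.
Code 0x933 = 2355 decimal.
V_out = 0 + 2355 × 0.0012207 V = 2.87476 V.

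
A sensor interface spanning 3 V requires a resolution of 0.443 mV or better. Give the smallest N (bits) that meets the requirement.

Number of steps required ≥ 3 V / 0.443 mV = 6772.01.
Need 2^N ≥ 6772.01; 2^12 = 4096, 2^13 = 8192.
Minimum N = 13.

13 bits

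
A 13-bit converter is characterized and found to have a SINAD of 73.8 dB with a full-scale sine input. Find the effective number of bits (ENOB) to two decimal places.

ENOB = (SINAD − 1.76) / 6.02 = (73.8 − 1.76)/6.02 = 11.967.

11.97 bits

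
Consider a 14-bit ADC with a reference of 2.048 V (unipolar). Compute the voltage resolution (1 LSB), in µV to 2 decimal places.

125.00 µV

Full-scale span = 2.048 V.
LSB = 2.048 / 2^14 = 2.048 / 16384 = 0.000125 V = 125.00 µV.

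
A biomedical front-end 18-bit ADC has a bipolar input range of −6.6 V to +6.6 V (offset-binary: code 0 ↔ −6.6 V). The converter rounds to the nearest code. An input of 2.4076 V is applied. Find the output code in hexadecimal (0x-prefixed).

code 0x2BAC5 (decimal 178885)

Full-scale span = 13.2 V; LSB = 13.2/2^18 = 50.35 µV.
(2.4076 − (−6.6)) / 5.0354e-05 = 178885.477 LSBs.
Round → code 178885.
In hexadecimal (0x-prefixed): 0x2BAC5.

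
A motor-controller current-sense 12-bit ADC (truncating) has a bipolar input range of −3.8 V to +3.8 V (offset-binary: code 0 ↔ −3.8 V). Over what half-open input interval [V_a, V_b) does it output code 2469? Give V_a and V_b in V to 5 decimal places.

[0.78115 V, 0.78301 V)

LSB = 7.6/2^12 = 1.855 mV.
V_a = V_low + 2469·LSB = 0.781152 V; V_b = V_low + 2470·LSB = 0.783008 V.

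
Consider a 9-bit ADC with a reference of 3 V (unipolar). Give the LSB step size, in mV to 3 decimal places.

5.859 mV

Full-scale span = 3 V.
LSB = 3 / 2^9 = 3 / 512 = 0.00585938 V = 5.859 mV.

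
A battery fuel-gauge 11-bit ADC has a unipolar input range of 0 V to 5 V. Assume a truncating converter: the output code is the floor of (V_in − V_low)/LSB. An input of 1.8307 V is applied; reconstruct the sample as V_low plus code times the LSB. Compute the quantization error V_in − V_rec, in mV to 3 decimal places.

2.087 mV

Step size: 5 V ÷ 2^11 = 2.441 mV.
Scaled input = 749.8547 LSBs, so code = 749.
V_rec = 0 + 749·0.00244141 = 1.8286133 V.
Difference: 0.00208672 V → 2.087 mV.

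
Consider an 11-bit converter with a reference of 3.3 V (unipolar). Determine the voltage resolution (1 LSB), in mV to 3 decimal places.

1.611 mV

Full-scale span = 3.3 V.
LSB = 3.3 / 2^11 = 3.3 / 2048 = 0.00161133 V = 1.611 mV.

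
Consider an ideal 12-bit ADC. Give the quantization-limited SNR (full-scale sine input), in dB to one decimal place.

74.0 dB

SNR ≈ 6.02·N + 1.76 dB = 6.02·12 + 1.76 = 74.00 dB.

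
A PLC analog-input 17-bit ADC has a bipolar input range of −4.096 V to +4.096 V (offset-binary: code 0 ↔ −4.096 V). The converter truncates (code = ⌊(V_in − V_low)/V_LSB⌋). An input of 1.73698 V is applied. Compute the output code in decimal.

With 131072 levels over 8.192 V, one step is 62.50 µV.
Input sits at 93327.680 steps above V_low.
⌊·⌋(93327.680) = 93327.

code 93327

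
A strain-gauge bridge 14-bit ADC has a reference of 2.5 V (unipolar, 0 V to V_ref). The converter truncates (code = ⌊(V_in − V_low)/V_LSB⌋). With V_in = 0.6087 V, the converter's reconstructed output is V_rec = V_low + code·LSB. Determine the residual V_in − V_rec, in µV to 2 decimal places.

One LSB is 2.5 V / 16384 = 152.59 µV.
Scaled input = 3989.1763 LSBs, so code = 3989.
Code 3989 maps back to 0 + 3989×0.000152588 V = 0.6086731 V.
V_in − V_rec = 2.69043e-05 V = 26.90 µV.

26.90 µV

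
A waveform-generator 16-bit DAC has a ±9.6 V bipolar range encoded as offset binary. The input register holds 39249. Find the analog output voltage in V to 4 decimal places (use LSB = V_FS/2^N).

1.8987 V

LSB = 19.2 V / 2^16 = 292.97 µV.
V_out = (−9.6) + 39249 × 0.000292969 V = 1.89873 V.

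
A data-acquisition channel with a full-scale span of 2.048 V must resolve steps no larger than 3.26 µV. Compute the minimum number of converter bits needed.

20 bits

Number of steps required ≥ 2.048 V / 3.26 µV = 628220.86.
Need 2^N ≥ 628220.86; 2^19 = 524288, 2^20 = 1048576.
Minimum N = 20.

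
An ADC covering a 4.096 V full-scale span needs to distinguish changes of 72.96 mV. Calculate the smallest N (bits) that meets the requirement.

Number of steps required ≥ 4.096 V / 72.96 mV = 56.14.
Need 2^N ≥ 56.14; 2^5 = 32, 2^6 = 64.
Minimum N = 6.

6 bits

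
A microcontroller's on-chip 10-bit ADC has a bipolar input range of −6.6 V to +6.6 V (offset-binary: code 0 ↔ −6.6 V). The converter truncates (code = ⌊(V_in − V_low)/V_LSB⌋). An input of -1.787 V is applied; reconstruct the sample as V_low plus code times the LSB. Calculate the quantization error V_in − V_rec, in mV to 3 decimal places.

One LSB is 13.2 V / 1024 = 12.891 mV.
(-1.787 − (−6.6))/0.0128906 = 373.3721; ⌊·⌋ gives code 373.
Reconstructed: -1.7917969 V.
Error = -1.787 − (−1.7917969) = 0.00479687 V = 4.797 mV.

4.797 mV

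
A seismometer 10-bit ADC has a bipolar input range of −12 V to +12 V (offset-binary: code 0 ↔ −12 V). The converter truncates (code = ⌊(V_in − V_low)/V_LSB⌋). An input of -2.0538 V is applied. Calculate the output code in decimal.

With 1024 levels over 24 V, one step is 23.438 mV.
Input sits at 424.371 steps above V_low.
So the output code is 424.

code 424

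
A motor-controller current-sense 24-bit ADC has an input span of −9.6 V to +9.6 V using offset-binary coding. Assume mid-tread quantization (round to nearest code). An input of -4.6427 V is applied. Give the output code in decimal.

code 4331755

LSB = 19.2 V / 16777216 = 1.14 µV.
(-4.6427 − (−9.6)) / 1.14441e-06 = 4331754.837 LSBs.
Round → code 4331755.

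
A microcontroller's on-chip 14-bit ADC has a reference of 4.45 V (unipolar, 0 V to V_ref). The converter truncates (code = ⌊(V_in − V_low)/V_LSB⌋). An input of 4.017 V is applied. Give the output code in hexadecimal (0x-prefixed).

code 0x39C5 (decimal 14789)

LSB = 4.45 V / 16384 = 271.61 µV.
(4.017 − 0) / 0.000271606 = 14789.782 LSBs.
Floor → code 14789.
In hexadecimal (0x-prefixed): 0x39C5.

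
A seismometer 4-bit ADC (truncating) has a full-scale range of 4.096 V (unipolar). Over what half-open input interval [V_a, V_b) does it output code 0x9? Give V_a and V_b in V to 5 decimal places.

LSB = 4.096/2^4 = 256.000 mV.
Code 0x9 = 9 decimal.
V_a = V_low + 9·LSB = 2.304 V; V_b = V_low + 10·LSB = 2.56 V.

[2.30400 V, 2.56000 V)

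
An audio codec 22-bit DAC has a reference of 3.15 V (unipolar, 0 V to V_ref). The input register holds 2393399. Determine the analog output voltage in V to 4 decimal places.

LSB = 3.15 V / 2^22 = 0.75 µV.
V_out = 0 + 2393399 × 7.51019e-07 V = 1.79749 V.

1.7975 V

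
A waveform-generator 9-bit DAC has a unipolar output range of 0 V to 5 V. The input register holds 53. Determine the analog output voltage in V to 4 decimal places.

LSB = 5 V / 2^9 = 9.766 mV.
V_out = 0 + 53 × 0.00976562 V = 0.517578 V.

0.5176 V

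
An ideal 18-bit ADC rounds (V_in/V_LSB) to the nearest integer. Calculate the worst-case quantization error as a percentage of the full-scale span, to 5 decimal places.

Rounding → worst-case error = ½ LSB = V_FS/2^19, so 100/524288 = 0.000190735 % of full scale.

0.00019 %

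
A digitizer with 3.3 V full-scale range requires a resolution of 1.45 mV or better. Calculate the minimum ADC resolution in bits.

Number of steps required ≥ 3.3 V / 1.45 mV = 2275.86.
Need 2^N ≥ 2275.86; 2^11 = 2048, 2^12 = 4096.
Minimum N = 12.

12 bits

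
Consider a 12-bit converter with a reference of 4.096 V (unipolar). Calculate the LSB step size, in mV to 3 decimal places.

Full-scale span = 4.096 V.
LSB = 4.096 / 2^12 = 4.096 / 4096 = 0.001 V = 1.000 mV.

1.000 mV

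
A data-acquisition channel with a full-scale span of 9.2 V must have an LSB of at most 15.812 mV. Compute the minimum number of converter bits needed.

Number of steps required ≥ 9.2 V / 15.812 mV = 581.84.
Need 2^N ≥ 581.84; 2^9 = 512, 2^10 = 1024.
Minimum N = 10.

10 bits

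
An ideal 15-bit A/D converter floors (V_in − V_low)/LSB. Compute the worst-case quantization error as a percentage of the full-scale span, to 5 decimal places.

0.00305 %

Truncating → worst-case error = 1 LSB = V_FS/2^15, so 100/32768 = 0.00305176 % of full scale.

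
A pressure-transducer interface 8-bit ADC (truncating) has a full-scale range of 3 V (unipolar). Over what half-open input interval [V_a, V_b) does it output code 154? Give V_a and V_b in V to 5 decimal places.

LSB = 3/2^8 = 11.719 mV.
V_a = V_low + 154·LSB = 1.80469 V; V_b = V_low + 155·LSB = 1.81641 V.

[1.80469 V, 1.81641 V)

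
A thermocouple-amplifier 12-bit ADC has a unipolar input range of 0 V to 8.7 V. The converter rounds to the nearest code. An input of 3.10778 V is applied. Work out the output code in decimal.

With 4096 levels over 8.7 V, one step is 2.124 mV.
(V_in − V_low)/LSB = (3.10778 − 0) / 0.00212402 = 1463.157.
So the output code is 1463.

code 1463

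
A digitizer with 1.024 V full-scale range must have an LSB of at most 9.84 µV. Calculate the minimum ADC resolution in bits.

Number of steps required ≥ 1.024 V / 9.84 µV = 104065.04.
Need 2^N ≥ 104065.04; 2^16 = 65536, 2^17 = 131072.
Minimum N = 17.

17 bits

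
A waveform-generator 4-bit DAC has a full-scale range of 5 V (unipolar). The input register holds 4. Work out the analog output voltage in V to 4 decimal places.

LSB = 5 V / 2^4 = 312.500 mV.
V_out = 0 + 4 × 0.3125 V = 1.25 V.

1.2500 V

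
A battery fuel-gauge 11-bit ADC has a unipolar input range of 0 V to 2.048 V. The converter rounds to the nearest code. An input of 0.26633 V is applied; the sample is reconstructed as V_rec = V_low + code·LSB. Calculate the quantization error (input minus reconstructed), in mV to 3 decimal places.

One LSB is 2.048 V / 2048 = 1.000 mV.
Scaled input = 266.3300 LSBs, so code = 266.
Code 266 maps back to 0 + 266×0.001 V = 0.266 V.
Difference: 0.00033 V → 0.330 mV.

0.330 mV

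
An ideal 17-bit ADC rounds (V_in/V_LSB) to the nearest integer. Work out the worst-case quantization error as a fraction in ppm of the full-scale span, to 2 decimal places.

Rounding → worst-case error = ½ LSB = V_FS/2^18, so 1e+06/262144 = 3.8147 ppm of full scale.

3.81 ppm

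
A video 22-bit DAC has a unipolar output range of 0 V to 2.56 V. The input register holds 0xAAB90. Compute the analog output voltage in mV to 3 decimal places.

426.807 mV

LSB = 2.56 V / 2^22 = 0.61 µV.
Code 0xAAB90 = 699280 decimal.
V_out = 0 + 699280 × 6.10352e-07 V = 0.426807 V.
= 426.807 mV.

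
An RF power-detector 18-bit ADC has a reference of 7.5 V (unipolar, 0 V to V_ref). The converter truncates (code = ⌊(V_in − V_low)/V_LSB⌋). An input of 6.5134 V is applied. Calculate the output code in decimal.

Full-scale span = 7.5 V; LSB = 7.5/2^18 = 28.61 µV.
Input sits at 227659.831 steps above V_low.
So the output code is 227659.

code 227659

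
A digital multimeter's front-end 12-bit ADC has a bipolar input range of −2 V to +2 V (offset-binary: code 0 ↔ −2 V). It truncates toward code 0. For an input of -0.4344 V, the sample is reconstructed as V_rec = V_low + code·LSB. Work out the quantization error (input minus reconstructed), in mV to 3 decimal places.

Step size: 4 V ÷ 2^12 = 0.977 mV.
(-0.4344 − (−2))/0.000976562 = 1603.1744; ⌊·⌋ gives code 1603.
Reconstructed: -0.43457031 V.
Difference: 0.000170312 V → 0.170 mV.

0.170 mV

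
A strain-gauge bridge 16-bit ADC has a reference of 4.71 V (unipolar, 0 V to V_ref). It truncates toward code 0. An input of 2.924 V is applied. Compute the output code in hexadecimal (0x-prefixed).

code 0x9EED (decimal 40685)

Full-scale span = 4.71 V; LSB = 4.71/2^16 = 71.87 µV.
(V_in − V_low)/LSB = (2.924 − 0) / 7.18689e-05 = 40685.194.
Floor → code 40685.
In hexadecimal (0x-prefixed): 0x9EED.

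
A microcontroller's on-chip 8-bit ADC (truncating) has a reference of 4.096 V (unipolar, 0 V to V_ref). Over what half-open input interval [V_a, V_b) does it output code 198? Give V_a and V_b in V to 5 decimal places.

LSB = 4.096/2^8 = 16.000 mV.
V_a = V_low + 198·LSB = 3.168 V; V_b = V_low + 199·LSB = 3.184 V.

[3.16800 V, 3.18400 V)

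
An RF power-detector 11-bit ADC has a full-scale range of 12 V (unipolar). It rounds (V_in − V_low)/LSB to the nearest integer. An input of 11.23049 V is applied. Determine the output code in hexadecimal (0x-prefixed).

With 2048 levels over 12 V, one step is 5.859 mV.
(11.23049 − 0) / 0.00585938 = 1916.670 LSBs.
round(1916.670) = 1917.
In hexadecimal (0x-prefixed): 0x77D.

code 0x77D (decimal 1917)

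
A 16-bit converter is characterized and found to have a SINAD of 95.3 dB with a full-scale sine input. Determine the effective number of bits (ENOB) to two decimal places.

15.54 bits

ENOB = (SINAD − 1.76) / 6.02 = (95.3 − 1.76)/6.02 = 15.538.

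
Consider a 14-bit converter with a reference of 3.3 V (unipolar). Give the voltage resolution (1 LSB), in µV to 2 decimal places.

Full-scale span = 3.3 V.
LSB = 3.3 / 2^14 = 3.3 / 16384 = 0.000201416 V = 201.42 µV.

201.42 µV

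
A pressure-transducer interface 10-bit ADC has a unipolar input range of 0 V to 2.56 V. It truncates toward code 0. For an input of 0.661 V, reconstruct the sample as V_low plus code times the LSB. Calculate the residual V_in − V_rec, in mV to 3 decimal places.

1.000 mV

LSB = 2.56/2^10 = 2.500 mV.
(V_in − V_low)/LSB = (0.661 − 0)/0.0025 = 264.4000 → code 264 (floor).
Code 264 maps back to 0 + 264×0.0025 V = 0.66 V.
V_in − V_rec = 0.001 V = 1.000 mV.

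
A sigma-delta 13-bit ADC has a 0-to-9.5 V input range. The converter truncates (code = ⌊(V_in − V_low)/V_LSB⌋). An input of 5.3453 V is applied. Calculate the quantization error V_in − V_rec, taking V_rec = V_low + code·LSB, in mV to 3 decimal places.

LSB = 9.5/2^13 = 1.160 mV.
Scaled input = 4609.3366 LSBs, so code = 4609.
Code 4609 maps back to 0 + 4609×0.00115967 V = 5.3449097 V.
V_in − V_rec = 0.000390332 V = 0.390 mV.

0.390 mV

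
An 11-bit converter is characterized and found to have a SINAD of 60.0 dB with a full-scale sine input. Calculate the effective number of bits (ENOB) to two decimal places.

ENOB = (SINAD − 1.76) / 6.02 = (60.0 − 1.76)/6.02 = 9.674.

9.67 bits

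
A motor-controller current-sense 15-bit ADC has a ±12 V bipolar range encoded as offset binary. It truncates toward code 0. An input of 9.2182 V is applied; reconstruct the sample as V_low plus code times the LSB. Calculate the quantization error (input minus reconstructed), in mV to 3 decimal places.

0.671 mV

LSB = 24/2^15 = 0.732 mV.
Scaled input = 28969.9157 LSBs, so code = 28969.
Code 28969 maps back to (−12) + 28969×0.000732422 V = 9.2175293 V.
Error = 9.2182 − 9.2175293 = 0.000670703 V = 0.671 mV.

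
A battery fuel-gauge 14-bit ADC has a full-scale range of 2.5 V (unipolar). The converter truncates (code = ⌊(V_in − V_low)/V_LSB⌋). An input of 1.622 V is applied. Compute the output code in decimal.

LSB = 2.5 V / 16384 = 152.59 µV.
(1.622 − 0) / 0.000152588 = 10629.939 LSBs.
⌊·⌋(10629.939) = 10629.

code 10629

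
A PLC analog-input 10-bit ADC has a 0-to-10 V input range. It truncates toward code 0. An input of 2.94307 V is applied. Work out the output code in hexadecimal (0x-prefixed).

LSB = 10 V / 1024 = 9.766 mV.
(2.94307 − 0) / 0.00976562 = 301.370 LSBs.
⌊·⌋(301.370) = 301.
In hexadecimal (0x-prefixed): 0x12D.

code 0x12D (decimal 301)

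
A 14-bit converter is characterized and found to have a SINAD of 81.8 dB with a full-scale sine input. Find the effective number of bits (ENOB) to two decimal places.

13.30 bits

ENOB = (SINAD − 1.76) / 6.02 = (81.8 − 1.76)/6.02 = 13.296.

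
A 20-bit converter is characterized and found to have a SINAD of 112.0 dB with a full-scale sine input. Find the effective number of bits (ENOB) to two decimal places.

ENOB = (SINAD − 1.76) / 6.02 = (112.0 − 1.76)/6.02 = 18.312.

18.31 bits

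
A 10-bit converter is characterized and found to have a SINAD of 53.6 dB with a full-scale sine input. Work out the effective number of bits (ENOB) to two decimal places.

ENOB = (SINAD − 1.76) / 6.02 = (53.6 − 1.76)/6.02 = 8.611.

8.61 bits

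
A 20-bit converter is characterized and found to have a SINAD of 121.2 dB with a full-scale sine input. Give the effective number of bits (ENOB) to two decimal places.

ENOB = (SINAD − 1.76) / 6.02 = (121.2 − 1.76)/6.02 = 19.841.

19.84 bits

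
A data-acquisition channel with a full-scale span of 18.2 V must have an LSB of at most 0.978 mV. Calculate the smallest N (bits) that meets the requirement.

Number of steps required ≥ 18.2 V / 0.978 mV = 18609.41.
Need 2^N ≥ 18609.41; 2^14 = 16384, 2^15 = 32768.
Minimum N = 15.

15 bits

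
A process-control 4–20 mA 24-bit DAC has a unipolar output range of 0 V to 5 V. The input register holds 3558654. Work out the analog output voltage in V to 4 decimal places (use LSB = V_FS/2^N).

LSB = 5 V / 2^24 = 0.30 µV.
V_out = 0 + 3558654 × 2.98023e-07 V = 1.06056 V.

1.0606 V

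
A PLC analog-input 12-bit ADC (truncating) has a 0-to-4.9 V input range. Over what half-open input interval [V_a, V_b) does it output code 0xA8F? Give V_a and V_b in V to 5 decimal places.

[3.23357 V, 3.23477 V)

LSB = 4.9/2^12 = 1.196 mV.
Code 0xA8F = 2703 decimal.
V_a = V_low + 2703·LSB = 3.23357 V; V_b = V_low + 2704·LSB = 3.23477 V.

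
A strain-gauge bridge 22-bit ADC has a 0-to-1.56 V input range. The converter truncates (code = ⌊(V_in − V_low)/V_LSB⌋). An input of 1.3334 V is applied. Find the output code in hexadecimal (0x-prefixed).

code 0x36B41E (decimal 3585054)

Full-scale span = 1.56 V; LSB = 1.56/2^22 = 0.37 µV.
(V_in − V_low)/LSB = (1.3334 − 0) / 3.71933e-07 = 3585054.457.
So the output code is 3585054.
In hexadecimal (0x-prefixed): 0x36B41E.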